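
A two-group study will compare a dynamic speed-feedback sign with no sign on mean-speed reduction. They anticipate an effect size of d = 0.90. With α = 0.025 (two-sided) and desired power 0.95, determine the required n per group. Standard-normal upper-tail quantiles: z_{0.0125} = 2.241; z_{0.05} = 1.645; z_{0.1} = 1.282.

For two independent groups with equal n: n = 2·((z_{α/2} + z_β) / d)².
z_{α/2} + z_β = 2.241 + 1.645 = 3.886.
n = 2 × (3.886 / 0.90)² = 2 × 4.318² = 2 × 18.64 = 37.3.
Round up to the next whole participant.

n = 38 per group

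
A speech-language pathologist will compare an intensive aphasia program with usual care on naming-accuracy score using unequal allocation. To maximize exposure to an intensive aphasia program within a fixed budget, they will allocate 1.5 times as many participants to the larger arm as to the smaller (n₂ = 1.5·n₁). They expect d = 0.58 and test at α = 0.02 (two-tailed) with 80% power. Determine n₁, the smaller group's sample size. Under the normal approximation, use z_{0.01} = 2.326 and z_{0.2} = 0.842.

n₁ = 50

With allocation ratio k = n₂/n₁ = 1.5, Var(x̄₁−x̄₂) = σ²(1/n₁ + 1/(k·n₁)) = σ²·(k+1)/(k·n₁).
So n₁ = (1 + 1/k)·((z_{α/2} + z_β)/d)² = 1.667 × (3.168/0.58)².
n₁ = 1.667 × 29.83 = 49.7.
Round up: n₁ = 50, giving n₂ = 1.5 × 50 = 75.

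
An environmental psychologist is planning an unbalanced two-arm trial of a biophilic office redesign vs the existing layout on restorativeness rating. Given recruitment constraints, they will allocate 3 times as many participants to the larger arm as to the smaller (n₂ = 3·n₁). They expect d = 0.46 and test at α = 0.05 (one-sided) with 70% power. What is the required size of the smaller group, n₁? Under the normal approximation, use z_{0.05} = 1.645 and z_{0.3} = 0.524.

n₁ = 30

With allocation ratio k = n₂/n₁ = 3, Var(x̄₁−x̄₂) = σ²(1/n₁ + 1/(k·n₁)) = σ²·(k+1)/(k·n₁).
So n₁ = (1 + 1/k)·((z_{α} + z_β)/d)² = 1.333 × (2.169/0.46)².
n₁ = 1.333 × 22.23 = 29.6.
Round up: n₁ = 30, giving n₂ = 3 × 30 = 90.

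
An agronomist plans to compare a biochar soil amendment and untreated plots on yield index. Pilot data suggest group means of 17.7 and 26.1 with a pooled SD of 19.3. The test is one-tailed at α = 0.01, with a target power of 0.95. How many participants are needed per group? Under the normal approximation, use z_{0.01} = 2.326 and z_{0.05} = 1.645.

n = 167 per group

Cohen's d = |M₁ − M₂| / SD_pooled = |17.7 − 26.1| / 19.3 = 8.4 / 19.3 = 0.435.
For two independent groups with equal n: n = 2·((z_{α} + z_β) / d)².
z_{α} + z_β = 2.326 + 1.645 = 3.971.
n = 2 × (3.971 / 0.435)² = 2 × 9.129² = 2 × 83.33 = 166.7.
Round up to the next whole participant.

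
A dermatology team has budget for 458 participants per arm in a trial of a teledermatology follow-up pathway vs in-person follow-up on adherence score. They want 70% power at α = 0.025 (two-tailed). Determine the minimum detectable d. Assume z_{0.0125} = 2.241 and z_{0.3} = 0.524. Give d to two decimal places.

d_min ≈ 0.18

For two independent groups of n = 458 each: d_min = (z_{α/2} + z_β)·√(2/n).
z-sum = 2.241 + 0.524 = 2.765.
d_min = 2.765 × √(2/458) = 2.765 × 0.0661 = 0.183.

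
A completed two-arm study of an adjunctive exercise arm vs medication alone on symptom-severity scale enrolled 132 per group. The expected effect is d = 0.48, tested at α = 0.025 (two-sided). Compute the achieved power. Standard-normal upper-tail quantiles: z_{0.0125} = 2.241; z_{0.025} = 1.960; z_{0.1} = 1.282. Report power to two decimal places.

For two equal groups, power = Φ(d·√(n/2) − z_{α/2}).
d·√(n/2) = 0.48 × √(132/2) = 0.48 × 8.124 = 3.900.
z_β = 3.900 − 2.241 = 1.659.
Power = Φ(1.659) = 0.951.

power ≈ 0.95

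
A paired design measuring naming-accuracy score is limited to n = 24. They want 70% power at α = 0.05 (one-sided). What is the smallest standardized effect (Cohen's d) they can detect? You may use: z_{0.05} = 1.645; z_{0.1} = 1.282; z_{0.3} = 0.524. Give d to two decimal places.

For a single sample (or paired design) of n = 24: d_min = (z_{α} + z_β)/√n.
z-sum = 1.645 + 0.524 = 2.169.
d_min = 2.169 / √24 = 2.169 / 4.899 = 0.443.

d_min ≈ 0.44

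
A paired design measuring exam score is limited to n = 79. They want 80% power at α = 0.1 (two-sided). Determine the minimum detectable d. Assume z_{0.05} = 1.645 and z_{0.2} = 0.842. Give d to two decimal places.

d_min ≈ 0.28

For a single sample (or paired design) of n = 79: d_min = (z_{α/2} + z_β)/√n.
z-sum = 1.645 + 0.842 = 2.487.
d_min = 2.487 / √79 = 2.487 / 8.888 = 0.280.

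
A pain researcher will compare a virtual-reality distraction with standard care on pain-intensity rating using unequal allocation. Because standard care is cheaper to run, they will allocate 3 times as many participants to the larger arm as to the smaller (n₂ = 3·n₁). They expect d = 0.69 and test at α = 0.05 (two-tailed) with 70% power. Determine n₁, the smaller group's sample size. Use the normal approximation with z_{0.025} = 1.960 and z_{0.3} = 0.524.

With allocation ratio k = n₂/n₁ = 3, Var(x̄₁−x̄₂) = σ²(1/n₁ + 1/(k·n₁)) = σ²·(k+1)/(k·n₁).
So n₁ = (1 + 1/k)·((z_{α/2} + z_β)/d)² = 1.333 × (2.484/0.69)².
n₁ = 1.333 × 12.96 = 17.3.
Round up: n₁ = 18, giving n₂ = 3 × 18 = 54.

n₁ = 18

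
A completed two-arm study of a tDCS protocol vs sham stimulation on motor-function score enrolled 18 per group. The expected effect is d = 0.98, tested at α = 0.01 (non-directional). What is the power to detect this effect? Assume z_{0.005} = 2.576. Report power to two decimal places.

power ≈ 0.64

For two equal groups, power = Φ(d·√(n/2) − z_{α/2}).
d·√(n/2) = 0.98 × √(18/2) = 0.98 × 3.000 = 2.940.
z_β = 2.940 − 2.576 = 0.364.
Power = Φ(0.364) = 0.642.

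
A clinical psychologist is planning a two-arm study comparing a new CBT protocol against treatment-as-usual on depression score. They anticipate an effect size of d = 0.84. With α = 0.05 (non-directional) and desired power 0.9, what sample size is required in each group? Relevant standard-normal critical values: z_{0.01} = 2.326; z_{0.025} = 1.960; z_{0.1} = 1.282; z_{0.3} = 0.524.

n = 30 per group

For two independent groups with equal n: n = 2·((z_{α/2} + z_β) / d)².
z_{α/2} + z_β = 1.960 + 1.282 = 3.242.
n = 2 × (3.242 / 0.84)² = 2 × 3.860² = 2 × 14.90 = 29.8.
Round up to the next whole participant.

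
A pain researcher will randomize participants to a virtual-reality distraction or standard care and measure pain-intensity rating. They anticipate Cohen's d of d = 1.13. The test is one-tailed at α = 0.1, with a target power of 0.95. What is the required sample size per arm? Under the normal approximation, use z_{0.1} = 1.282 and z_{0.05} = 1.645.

n = 14 per group

For two independent groups with equal n: n = 2·((z_{α} + z_β) / d)².
z_{α} + z_β = 1.282 + 1.645 = 2.927.
n = 2 × (2.927 / 1.13)² = 2 × 2.590² = 2 × 6.71 = 13.4.
Round up to the next whole participant.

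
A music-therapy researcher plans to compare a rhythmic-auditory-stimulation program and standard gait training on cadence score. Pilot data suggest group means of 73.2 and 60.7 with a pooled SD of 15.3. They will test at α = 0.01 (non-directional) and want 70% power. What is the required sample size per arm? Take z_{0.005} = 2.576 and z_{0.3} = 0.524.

Cohen's d = |M₁ − M₂| / SD_pooled = |73.2 − 60.7| / 15.3 = 12.5 / 15.3 = 0.817.
For two independent groups with equal n: n = 2·((z_{α/2} + z_β) / d)².
z_{α/2} + z_β = 2.576 + 0.524 = 3.100.
n = 2 × (3.100 / 0.817)² = 2 × 3.794² = 2 × 14.40 = 28.8.
Round up to the next whole participant.

n = 29 per group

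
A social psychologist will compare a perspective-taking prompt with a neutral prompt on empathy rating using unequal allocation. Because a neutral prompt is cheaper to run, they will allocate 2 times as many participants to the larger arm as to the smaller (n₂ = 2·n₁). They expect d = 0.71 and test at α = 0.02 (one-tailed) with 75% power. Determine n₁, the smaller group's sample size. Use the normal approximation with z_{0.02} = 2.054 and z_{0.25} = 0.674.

n₁ = 23

With allocation ratio k = n₂/n₁ = 2, Var(x̄₁−x̄₂) = σ²(1/n₁ + 1/(k·n₁)) = σ²·(k+1)/(k·n₁).
So n₁ = (1 + 1/k)·((z_{α} + z_β)/d)² = 1.500 × (2.728/0.71)².
n₁ = 1.500 × 14.76 = 22.1.
Round up: n₁ = 23, giving n₂ = 2 × 23 = 46.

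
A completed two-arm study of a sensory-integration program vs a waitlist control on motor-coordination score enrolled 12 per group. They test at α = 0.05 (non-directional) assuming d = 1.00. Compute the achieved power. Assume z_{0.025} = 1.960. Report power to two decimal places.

power ≈ 0.69

For two equal groups, power = Φ(d·√(n/2) − z_{α/2}).
d·√(n/2) = 1.00 × √(12/2) = 1.00 × 2.449 = 2.449.
z_β = 2.449 − 1.960 = 0.489.
Power = Φ(0.489) = 0.688.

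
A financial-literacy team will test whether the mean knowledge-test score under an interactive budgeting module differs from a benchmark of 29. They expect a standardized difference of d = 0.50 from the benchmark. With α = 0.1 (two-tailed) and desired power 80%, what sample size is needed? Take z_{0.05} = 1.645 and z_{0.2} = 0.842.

n = 25

For a one-sample test: n = ((z_{α/2} + z_β) / d)².
z_{α/2} + z_β = 1.645 + 0.842 = 2.487.
n = (2.487 / 0.50)² = 4.974² = 24.74.
Round up.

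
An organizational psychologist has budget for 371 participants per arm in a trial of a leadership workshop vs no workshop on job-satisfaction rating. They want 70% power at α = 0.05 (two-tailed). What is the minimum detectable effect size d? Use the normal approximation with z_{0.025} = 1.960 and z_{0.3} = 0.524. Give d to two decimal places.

For two independent groups of n = 371 each: d_min = (z_{α/2} + z_β)·√(2/n).
z-sum = 1.960 + 0.524 = 2.484.
d_min = 2.484 × √(2/371) = 2.484 × 0.0734 = 0.182.

d_min ≈ 0.18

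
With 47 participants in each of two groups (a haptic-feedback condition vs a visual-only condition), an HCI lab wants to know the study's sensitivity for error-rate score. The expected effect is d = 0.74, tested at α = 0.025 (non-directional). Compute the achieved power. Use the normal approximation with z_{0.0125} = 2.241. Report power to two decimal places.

For two equal groups, power = Φ(d·√(n/2) − z_{α/2}).
d·√(n/2) = 0.74 × √(47/2) = 0.74 × 4.848 = 3.587.
z_β = 3.587 − 2.241 = 1.346.
Power = Φ(1.346) = 0.911.

power ≈ 0.91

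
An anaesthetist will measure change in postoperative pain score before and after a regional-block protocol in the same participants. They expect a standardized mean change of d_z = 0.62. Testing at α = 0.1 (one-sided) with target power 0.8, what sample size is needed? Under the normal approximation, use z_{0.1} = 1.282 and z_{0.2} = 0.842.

For a paired (one-sample on differences) test: n = ((z_{α} + z_β) / d)².
z_{α} + z_β = 1.282 + 0.842 = 2.124.
n = (2.124 / 0.62)² = 3.426² = 11.74.
Round up.

n = 12 pairs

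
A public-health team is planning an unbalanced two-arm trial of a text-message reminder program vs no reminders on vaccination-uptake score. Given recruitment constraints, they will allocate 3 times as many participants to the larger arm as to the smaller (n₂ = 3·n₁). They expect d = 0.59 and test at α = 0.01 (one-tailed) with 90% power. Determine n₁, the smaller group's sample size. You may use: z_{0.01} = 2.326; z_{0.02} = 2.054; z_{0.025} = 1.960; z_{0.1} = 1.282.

With allocation ratio k = n₂/n₁ = 3, Var(x̄₁−x̄₂) = σ²(1/n₁ + 1/(k·n₁)) = σ²·(k+1)/(k·n₁).
So n₁ = (1 + 1/k)·((z_{α} + z_β)/d)² = 1.333 × (3.608/0.59)².
n₁ = 1.333 × 37.40 = 49.9.
Round up: n₁ = 50, giving n₂ = 3 × 50 = 150.

n₁ = 50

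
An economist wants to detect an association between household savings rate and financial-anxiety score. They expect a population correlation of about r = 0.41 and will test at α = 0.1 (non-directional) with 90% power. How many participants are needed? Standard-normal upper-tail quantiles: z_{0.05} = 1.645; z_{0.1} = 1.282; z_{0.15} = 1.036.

n = 49

Fisher's z: C = ½·ln((1+r)/(1−r)) = ½·ln(2.3898) = 0.4356.
n = ((z_{α/2} + z_β)/C)² + 3.
(1.645 + 1.282) / 0.4356 = 2.927 / 0.4356 = 6.719.
n = 6.719² + 3 = 45.15 + 3 = 48.2.
Round up.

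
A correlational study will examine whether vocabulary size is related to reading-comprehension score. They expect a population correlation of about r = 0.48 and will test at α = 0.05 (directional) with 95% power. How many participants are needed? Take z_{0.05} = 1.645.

n = 43

Fisher's z: C = ½·ln((1+r)/(1−r)) = ½·ln(2.8462) = 0.5230.
n = ((z_{α} + z_β)/C)² + 3.
(1.645 + 1.645) / 0.5230 = 3.290 / 0.5230 = 6.291.
n = 6.291² + 3 = 39.57 + 3 = 42.6.
Round up.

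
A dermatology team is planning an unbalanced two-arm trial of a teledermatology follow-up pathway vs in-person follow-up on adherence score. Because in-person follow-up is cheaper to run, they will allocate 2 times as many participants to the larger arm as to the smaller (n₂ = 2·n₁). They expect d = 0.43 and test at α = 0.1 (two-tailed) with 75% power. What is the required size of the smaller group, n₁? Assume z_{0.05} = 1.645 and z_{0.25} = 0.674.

n₁ = 44

With allocation ratio k = n₂/n₁ = 2, Var(x̄₁−x̄₂) = σ²(1/n₁ + 1/(k·n₁)) = σ²·(k+1)/(k·n₁).
So n₁ = (1 + 1/k)·((z_{α/2} + z_β)/d)² = 1.500 × (2.319/0.43)².
n₁ = 1.500 × 29.08 = 43.6.
Round up: n₁ = 44, giving n₂ = 2 × 44 = 88.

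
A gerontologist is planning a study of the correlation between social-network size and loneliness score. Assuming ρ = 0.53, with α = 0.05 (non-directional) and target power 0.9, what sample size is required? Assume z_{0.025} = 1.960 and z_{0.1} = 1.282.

Fisher's z: C = ½·ln((1+r)/(1−r)) = ½·ln(3.2553) = 0.5901.
n = ((z_{α/2} + z_β)/C)² + 3.
(1.960 + 1.282) / 0.5901 = 3.242 / 0.5901 = 5.494.
n = 5.494² + 3 = 30.18 + 3 = 33.2.
Round up.

n = 34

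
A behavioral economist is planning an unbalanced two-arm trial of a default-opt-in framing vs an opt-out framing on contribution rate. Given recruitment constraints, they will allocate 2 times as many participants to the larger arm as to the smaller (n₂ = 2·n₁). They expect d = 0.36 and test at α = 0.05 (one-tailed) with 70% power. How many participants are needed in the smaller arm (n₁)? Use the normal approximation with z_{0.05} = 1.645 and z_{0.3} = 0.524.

With allocation ratio k = n₂/n₁ = 2, Var(x̄₁−x̄₂) = σ²(1/n₁ + 1/(k·n₁)) = σ²·(k+1)/(k·n₁).
So n₁ = (1 + 1/k)·((z_{α} + z_β)/d)² = 1.500 × (2.169/0.36)².
n₁ = 1.500 × 36.30 = 54.5.
Round up: n₁ = 55, giving n₂ = 2 × 55 = 110.

n₁ = 55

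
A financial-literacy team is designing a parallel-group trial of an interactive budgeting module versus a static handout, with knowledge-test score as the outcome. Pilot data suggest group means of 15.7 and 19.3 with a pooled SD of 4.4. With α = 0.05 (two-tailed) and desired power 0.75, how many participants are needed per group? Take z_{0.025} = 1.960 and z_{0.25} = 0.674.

n = 21 per group

Cohen's d = |M₁ − M₂| / SD_pooled = |15.7 − 19.3| / 4.4 = 3.6 / 4.4 = 0.818.
For two independent groups with equal n: n = 2·((z_{α/2} + z_β) / d)².
z_{α/2} + z_β = 1.960 + 0.674 = 2.634.
n = 2 × (2.634 / 0.818)² = 2 × 3.220² = 2 × 10.37 = 20.7.
Round up to the next whole participant.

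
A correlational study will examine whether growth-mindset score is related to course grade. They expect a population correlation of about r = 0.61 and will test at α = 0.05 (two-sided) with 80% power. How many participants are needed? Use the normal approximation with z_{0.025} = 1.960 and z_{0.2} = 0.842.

Fisher's z: C = ½·ln((1+r)/(1−r)) = ½·ln(4.1282) = 0.7089.
n = ((z_{α/2} + z_β)/C)² + 3.
(1.960 + 0.842) / 0.7089 = 2.802 / 0.7089 = 3.953.
n = 3.953² + 3 = 15.62 + 3 = 18.6.
Round up.

n = 19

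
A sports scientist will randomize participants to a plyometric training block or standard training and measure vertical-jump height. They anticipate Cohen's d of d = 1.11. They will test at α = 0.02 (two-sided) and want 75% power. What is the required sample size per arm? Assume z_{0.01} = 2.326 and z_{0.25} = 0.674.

For two independent groups with equal n: n = 2·((z_{α/2} + z_β) / d)².
z_{α/2} + z_β = 2.326 + 0.674 = 3.000.
n = 2 × (3.000 / 1.11)² = 2 × 2.703² = 2 × 7.30 = 14.6.
Round up to the next whole participant.

n = 15 per group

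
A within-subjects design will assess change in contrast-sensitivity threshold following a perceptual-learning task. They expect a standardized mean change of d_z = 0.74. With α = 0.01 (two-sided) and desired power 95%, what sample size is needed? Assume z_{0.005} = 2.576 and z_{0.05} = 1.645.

n = 33 pairs

For a paired (one-sample on differences) test: n = ((z_{α/2} + z_β) / d)².
z_{α/2} + z_β = 2.576 + 1.645 = 4.221.
n = (4.221 / 0.74)² = 5.704² = 32.54.
Round up.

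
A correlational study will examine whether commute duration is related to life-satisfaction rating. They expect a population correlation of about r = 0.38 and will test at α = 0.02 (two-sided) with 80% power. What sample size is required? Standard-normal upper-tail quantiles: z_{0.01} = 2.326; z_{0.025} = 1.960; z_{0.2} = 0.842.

Fisher's z: C = ½·ln((1+r)/(1−r)) = ½·ln(2.2258) = 0.4001.
n = ((z_{α/2} + z_β)/C)² + 3.
(2.326 + 0.842) / 0.4001 = 3.168 / 0.4001 = 7.918.
n = 7.918² + 3 = 62.70 + 3 = 65.7.
Round up.

n = 66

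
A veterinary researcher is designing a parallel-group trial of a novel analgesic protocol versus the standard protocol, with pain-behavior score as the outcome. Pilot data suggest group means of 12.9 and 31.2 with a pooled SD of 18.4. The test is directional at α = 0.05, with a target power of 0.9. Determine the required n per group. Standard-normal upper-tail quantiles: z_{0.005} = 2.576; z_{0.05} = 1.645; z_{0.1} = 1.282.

Cohen's d = |M₁ − M₂| / SD_pooled = |12.9 − 31.2| / 18.4 = 18.3 / 18.4 = 0.995.
For two independent groups with equal n: n = 2·((z_{α} + z_β) / d)².
z_{α} + z_β = 1.645 + 1.282 = 2.927.
n = 2 × (2.927 / 0.995)² = 2 × 2.942² = 2 × 8.65 = 17.3.
Round up to the next whole participant.

n = 18 per group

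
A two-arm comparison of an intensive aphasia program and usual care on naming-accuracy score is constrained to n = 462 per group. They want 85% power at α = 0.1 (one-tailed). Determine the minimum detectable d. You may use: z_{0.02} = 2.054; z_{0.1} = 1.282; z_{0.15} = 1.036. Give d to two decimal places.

For two independent groups of n = 462 each: d_min = (z_{α} + z_β)·√(2/n).
z-sum = 1.282 + 1.036 = 2.318.
d_min = 2.318 × √(2/462) = 2.318 × 0.0658 = 0.153.

d_min ≈ 0.15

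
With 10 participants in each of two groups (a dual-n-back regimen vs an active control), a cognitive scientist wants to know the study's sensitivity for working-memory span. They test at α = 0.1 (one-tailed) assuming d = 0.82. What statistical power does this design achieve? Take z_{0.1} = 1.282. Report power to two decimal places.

For two equal groups, power = Φ(d·√(n/2) − z_{α}).
d·√(n/2) = 0.82 × √(10/2) = 0.82 × 2.236 = 1.834.
z_β = 1.834 − 1.282 = 0.552.
Power = Φ(0.552) = 0.709.

power ≈ 0.71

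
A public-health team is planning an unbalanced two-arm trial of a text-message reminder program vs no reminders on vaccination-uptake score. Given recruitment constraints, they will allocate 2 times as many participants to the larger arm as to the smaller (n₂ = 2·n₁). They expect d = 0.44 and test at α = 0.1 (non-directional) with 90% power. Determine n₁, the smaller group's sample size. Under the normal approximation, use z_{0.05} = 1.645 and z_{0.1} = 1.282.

With allocation ratio k = n₂/n₁ = 2, Var(x̄₁−x̄₂) = σ²(1/n₁ + 1/(k·n₁)) = σ²·(k+1)/(k·n₁).
So n₁ = (1 + 1/k)·((z_{α/2} + z_β)/d)² = 1.500 × (2.927/0.44)².
n₁ = 1.500 × 44.25 = 66.4.
Round up: n₁ = 67, giving n₂ = 2 × 67 = 134.

n₁ = 67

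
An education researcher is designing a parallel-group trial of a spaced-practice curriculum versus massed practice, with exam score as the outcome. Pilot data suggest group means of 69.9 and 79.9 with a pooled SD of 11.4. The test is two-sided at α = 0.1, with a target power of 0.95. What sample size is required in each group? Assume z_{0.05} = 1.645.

Cohen's d = |M₁ − M₂| / SD_pooled = |69.9 − 79.9| / 11.4 = 10.0 / 11.4 = 0.877.
For two independent groups with equal n: n = 2·((z_{α/2} + z_β) / d)².
z_{α/2} + z_β = 1.645 + 1.645 = 3.290.
n = 2 × (3.290 / 0.877)² = 2 × 3.751² = 2 × 14.07 = 28.1.
Round up to the next whole participant.

n = 29 per group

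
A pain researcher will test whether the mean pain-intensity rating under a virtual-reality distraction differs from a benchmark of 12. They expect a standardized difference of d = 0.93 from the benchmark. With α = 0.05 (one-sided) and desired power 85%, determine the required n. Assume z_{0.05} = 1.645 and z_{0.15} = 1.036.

For a one-sample test: n = ((z_{α} + z_β) / d)².
z_{α} + z_β = 1.645 + 1.036 = 2.681.
n = (2.681 / 0.93)² = 2.883² = 8.31.
Round up.

n = 9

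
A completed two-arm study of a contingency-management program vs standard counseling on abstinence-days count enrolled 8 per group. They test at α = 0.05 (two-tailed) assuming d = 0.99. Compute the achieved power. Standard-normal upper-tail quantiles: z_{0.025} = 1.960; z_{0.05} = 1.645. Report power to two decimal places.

For two equal groups, power = Φ(d·√(n/2) − z_{α/2}).
d·√(n/2) = 0.99 × √(8/2) = 0.99 × 2.000 = 1.980.
z_β = 1.980 − 1.960 = 0.020.
Power = Φ(0.020) = 0.508.

power ≈ 0.51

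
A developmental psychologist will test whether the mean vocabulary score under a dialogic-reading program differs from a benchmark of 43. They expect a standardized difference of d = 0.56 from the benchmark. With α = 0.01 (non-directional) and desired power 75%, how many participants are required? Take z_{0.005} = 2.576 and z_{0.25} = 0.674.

n = 34

For a one-sample test: n = ((z_{α/2} + z_β) / d)².
z_{α/2} + z_β = 2.576 + 0.674 = 3.250.
n = (3.250 / 0.56)² = 5.804² = 33.68.
Round up.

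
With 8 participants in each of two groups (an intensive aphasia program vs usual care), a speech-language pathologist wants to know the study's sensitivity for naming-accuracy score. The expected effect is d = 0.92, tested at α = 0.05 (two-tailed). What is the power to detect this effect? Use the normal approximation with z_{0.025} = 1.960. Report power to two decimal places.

For two equal groups, power = Φ(d·√(n/2) − z_{α/2}).
d·√(n/2) = 0.92 × √(8/2) = 0.92 × 2.000 = 1.840.
z_β = 1.840 − 1.960 = -0.120.
Power = Φ(-0.120) = 0.452.

power ≈ 0.45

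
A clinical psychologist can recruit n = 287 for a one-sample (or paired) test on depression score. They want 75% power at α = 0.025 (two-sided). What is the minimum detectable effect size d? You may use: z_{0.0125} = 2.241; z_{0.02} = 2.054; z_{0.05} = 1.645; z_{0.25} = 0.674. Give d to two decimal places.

For a single sample (or paired design) of n = 287: d_min = (z_{α/2} + z_β)/√n.
z-sum = 2.241 + 0.674 = 2.915.
d_min = 2.915 / √287 = 2.915 / 16.941 = 0.172.

d_min ≈ 0.17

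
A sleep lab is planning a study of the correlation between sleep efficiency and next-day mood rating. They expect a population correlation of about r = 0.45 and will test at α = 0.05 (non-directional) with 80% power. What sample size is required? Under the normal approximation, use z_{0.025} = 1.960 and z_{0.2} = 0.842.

n = 37

Fisher's z: C = ½·ln((1+r)/(1−r)) = ½·ln(2.6364) = 0.4847.
n = ((z_{α/2} + z_β)/C)² + 3.
(1.960 + 0.842) / 0.4847 = 2.802 / 0.4847 = 5.781.
n = 5.781² + 3 = 33.42 + 3 = 36.4.
Round up.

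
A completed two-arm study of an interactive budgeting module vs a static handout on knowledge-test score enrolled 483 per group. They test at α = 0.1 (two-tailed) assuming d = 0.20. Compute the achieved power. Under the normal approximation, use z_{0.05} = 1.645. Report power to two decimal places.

For two equal groups, power = Φ(d·√(n/2) − z_{α/2}).
d·√(n/2) = 0.20 × √(483/2) = 0.20 × 15.540 = 3.108.
z_β = 3.108 − 1.645 = 1.463.
Power = Φ(1.463) = 0.928.

power ≈ 0.93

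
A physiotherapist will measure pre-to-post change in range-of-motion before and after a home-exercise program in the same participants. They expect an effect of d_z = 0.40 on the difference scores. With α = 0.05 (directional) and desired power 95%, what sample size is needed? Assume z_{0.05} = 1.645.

For a paired (one-sample on differences) test: n = ((z_{α} + z_β) / d)².
z_{α} + z_β = 1.645 + 1.645 = 3.290.
n = (3.290 / 0.40)² = 8.225² = 67.65.
Round up.

n = 68 pairs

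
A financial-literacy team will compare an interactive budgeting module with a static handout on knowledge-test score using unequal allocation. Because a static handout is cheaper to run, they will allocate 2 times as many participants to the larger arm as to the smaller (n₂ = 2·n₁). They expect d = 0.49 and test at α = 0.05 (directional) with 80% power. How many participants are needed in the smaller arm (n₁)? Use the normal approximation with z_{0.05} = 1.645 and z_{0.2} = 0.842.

n₁ = 39

With allocation ratio k = n₂/n₁ = 2, Var(x̄₁−x̄₂) = σ²(1/n₁ + 1/(k·n₁)) = σ²·(k+1)/(k·n₁).
So n₁ = (1 + 1/k)·((z_{α} + z_β)/d)² = 1.500 × (2.487/0.49)².
n₁ = 1.500 × 25.76 = 38.6.
Round up: n₁ = 39, giving n₂ = 2 × 39 = 78.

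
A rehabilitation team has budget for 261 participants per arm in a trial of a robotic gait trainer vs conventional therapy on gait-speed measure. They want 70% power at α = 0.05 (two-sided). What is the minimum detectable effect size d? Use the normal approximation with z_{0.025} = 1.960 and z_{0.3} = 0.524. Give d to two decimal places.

For two independent groups of n = 261 each: d_min = (z_{α/2} + z_β)·√(2/n).
z-sum = 1.960 + 0.524 = 2.484.
d_min = 2.484 × √(2/261) = 2.484 × 0.0875 = 0.217.

d_min ≈ 0.22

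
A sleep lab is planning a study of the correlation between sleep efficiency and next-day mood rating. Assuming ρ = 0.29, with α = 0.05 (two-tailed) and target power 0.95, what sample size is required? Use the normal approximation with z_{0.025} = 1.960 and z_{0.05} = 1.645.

Fisher's z: C = ½·ln((1+r)/(1−r)) = ½·ln(1.8169) = 0.2986.
n = ((z_{α/2} + z_β)/C)² + 3.
(1.960 + 1.645) / 0.2986 = 3.605 / 0.2986 = 12.073.
n = 12.073² + 3 = 145.76 + 3 = 148.8.
Round up.

n = 149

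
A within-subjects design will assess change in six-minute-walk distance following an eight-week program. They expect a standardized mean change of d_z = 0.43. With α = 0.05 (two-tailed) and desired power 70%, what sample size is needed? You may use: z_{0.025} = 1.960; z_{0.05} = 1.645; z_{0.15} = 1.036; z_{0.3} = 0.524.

n = 34 pairs

For a paired (one-sample on differences) test: n = ((z_{α/2} + z_β) / d)².
z_{α/2} + z_β = 1.960 + 0.524 = 2.484.
n = (2.484 / 0.43)² = 5.777² = 33.37.
Round up.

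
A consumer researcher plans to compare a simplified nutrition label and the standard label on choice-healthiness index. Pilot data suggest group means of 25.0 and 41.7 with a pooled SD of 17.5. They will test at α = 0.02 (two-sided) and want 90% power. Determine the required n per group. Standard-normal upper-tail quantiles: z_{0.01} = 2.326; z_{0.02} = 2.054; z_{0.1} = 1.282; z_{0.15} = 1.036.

n = 29 per group

Cohen's d = |M₁ − M₂| / SD_pooled = |25.0 − 41.7| / 17.5 = 16.7 / 17.5 = 0.954.
For two independent groups with equal n: n = 2·((z_{α/2} + z_β) / d)².
z_{α/2} + z_β = 2.326 + 1.282 = 3.608.
n = 2 × (3.608 / 0.954)² = 2 × 3.782² = 2 × 14.30 = 28.6.
Round up to the next whole participant.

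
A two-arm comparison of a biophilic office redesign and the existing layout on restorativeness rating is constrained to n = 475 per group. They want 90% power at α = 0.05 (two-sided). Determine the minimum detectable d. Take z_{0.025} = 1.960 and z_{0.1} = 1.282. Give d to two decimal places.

d_min ≈ 0.21

For two independent groups of n = 475 each: d_min = (z_{α/2} + z_β)·√(2/n).
z-sum = 1.960 + 1.282 = 3.242.
d_min = 3.242 × √(2/475) = 3.242 × 0.0649 = 0.210.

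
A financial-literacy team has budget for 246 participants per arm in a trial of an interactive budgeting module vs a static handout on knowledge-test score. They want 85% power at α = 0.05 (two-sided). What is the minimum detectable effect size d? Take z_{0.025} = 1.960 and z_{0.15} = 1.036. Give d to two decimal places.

d_min ≈ 0.27

For two independent groups of n = 246 each: d_min = (z_{α/2} + z_β)·√(2/n).
z-sum = 1.960 + 1.036 = 2.996.
d_min = 2.996 × √(2/246) = 2.996 × 0.0902 = 0.270.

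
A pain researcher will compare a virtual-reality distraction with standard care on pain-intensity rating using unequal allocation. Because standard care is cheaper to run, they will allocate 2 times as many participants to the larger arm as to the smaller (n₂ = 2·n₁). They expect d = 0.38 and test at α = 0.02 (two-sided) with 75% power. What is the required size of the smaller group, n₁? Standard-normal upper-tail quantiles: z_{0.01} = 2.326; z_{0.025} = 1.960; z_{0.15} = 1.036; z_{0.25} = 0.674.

n₁ = 94

With allocation ratio k = n₂/n₁ = 2, Var(x̄₁−x̄₂) = σ²(1/n₁ + 1/(k·n₁)) = σ²·(k+1)/(k·n₁).
So n₁ = (1 + 1/k)·((z_{α/2} + z_β)/d)² = 1.500 × (3.000/0.38)².
n₁ = 1.500 × 62.33 = 93.5.
Round up: n₁ = 94, giving n₂ = 2 × 94 = 188.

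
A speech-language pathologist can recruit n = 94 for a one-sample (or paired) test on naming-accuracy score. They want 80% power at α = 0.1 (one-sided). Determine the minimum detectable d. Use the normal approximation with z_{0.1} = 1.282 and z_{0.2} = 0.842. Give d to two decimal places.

d_min ≈ 0.22

For a single sample (or paired design) of n = 94: d_min = (z_{α} + z_β)/√n.
z-sum = 1.282 + 0.842 = 2.124.
d_min = 2.124 / √94 = 2.124 / 9.695 = 0.219.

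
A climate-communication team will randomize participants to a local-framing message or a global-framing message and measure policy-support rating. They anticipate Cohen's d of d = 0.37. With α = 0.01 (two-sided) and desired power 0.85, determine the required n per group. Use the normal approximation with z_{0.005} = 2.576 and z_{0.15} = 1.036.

n = 191 per group

For two independent groups with equal n: n = 2·((z_{α/2} + z_β) / d)².
z_{α/2} + z_β = 2.576 + 1.036 = 3.612.
n = 2 × (3.612 / 0.37)² = 2 × 9.762² = 2 × 95.30 = 190.6.
Round up to the next whole participant.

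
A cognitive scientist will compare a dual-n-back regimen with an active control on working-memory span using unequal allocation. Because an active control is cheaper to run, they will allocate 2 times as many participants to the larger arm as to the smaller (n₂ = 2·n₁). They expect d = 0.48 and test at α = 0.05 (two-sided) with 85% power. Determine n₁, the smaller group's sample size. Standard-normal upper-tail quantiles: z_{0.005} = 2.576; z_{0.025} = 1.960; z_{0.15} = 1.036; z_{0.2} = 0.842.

n₁ = 59

With allocation ratio k = n₂/n₁ = 2, Var(x̄₁−x̄₂) = σ²(1/n₁ + 1/(k·n₁)) = σ²·(k+1)/(k·n₁).
So n₁ = (1 + 1/k)·((z_{α/2} + z_β)/d)² = 1.500 × (2.996/0.48)².
n₁ = 1.500 × 38.96 = 58.4.
Round up: n₁ = 59, giving n₂ = 2 × 59 = 118.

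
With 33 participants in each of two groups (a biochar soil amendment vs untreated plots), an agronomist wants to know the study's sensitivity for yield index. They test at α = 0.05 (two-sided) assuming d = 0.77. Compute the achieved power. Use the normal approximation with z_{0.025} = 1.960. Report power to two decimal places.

For two equal groups, power = Φ(d·√(n/2) − z_{α/2}).
d·√(n/2) = 0.77 × √(33/2) = 0.77 × 4.062 = 3.128.
z_β = 3.128 − 1.960 = 1.168.
Power = Φ(1.168) = 0.879.

power ≈ 0.88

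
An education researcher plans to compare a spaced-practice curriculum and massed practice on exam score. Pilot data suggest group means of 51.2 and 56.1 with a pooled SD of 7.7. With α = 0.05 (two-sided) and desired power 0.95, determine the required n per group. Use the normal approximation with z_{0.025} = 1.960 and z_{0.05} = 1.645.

n = 65 per group

Cohen's d = |M₁ − M₂| / SD_pooled = |51.2 − 56.1| / 7.7 = 4.9 / 7.7 = 0.636.
For two independent groups with equal n: n = 2·((z_{α/2} + z_β) / d)².
z_{α/2} + z_β = 1.960 + 1.645 = 3.605.
n = 2 × (3.605 / 0.636)² = 2 × 5.668² = 2 × 32.13 = 64.3.
Round up to the next whole participant.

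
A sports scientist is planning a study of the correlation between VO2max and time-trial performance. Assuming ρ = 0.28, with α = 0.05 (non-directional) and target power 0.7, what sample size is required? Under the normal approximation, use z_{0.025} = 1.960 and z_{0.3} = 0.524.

n = 78

Fisher's z: C = ½·ln((1+r)/(1−r)) = ½·ln(1.7778) = 0.2877.
n = ((z_{α/2} + z_β)/C)² + 3.
(1.960 + 0.524) / 0.2877 = 2.484 / 0.2877 = 8.634.
n = 8.634² + 3 = 74.55 + 3 = 77.5.
Round up.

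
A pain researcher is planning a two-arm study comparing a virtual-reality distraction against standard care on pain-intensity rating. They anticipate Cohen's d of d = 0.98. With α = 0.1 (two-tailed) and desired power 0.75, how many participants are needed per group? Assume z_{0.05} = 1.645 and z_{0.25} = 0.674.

For two independent groups with equal n: n = 2·((z_{α/2} + z_β) / d)².
z_{α/2} + z_β = 1.645 + 0.674 = 2.319.
n = 2 × (2.319 / 0.98)² = 2 × 2.366² = 2 × 5.60 = 11.2.
Round up to the next whole participant.

n = 12 per group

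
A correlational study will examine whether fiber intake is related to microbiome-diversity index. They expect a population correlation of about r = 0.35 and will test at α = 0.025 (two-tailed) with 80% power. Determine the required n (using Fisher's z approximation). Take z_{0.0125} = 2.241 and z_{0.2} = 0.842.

n = 75

Fisher's z: C = ½·ln((1+r)/(1−r)) = ½·ln(2.0769) = 0.3654.
n = ((z_{α/2} + z_β)/C)² + 3.
(2.241 + 0.842) / 0.3654 = 3.083 / 0.3654 = 8.437.
n = 8.437² + 3 = 71.19 + 3 = 74.2.
Round up.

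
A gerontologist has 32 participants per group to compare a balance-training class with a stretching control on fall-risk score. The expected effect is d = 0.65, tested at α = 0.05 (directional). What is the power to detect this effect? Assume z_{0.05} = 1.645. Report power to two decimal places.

For two equal groups, power = Φ(d·√(n/2) − z_{α}).
d·√(n/2) = 0.65 × √(32/2) = 0.65 × 4.000 = 2.600.
z_β = 2.600 − 1.645 = 0.955.
Power = Φ(0.955) = 0.830.

power ≈ 0.83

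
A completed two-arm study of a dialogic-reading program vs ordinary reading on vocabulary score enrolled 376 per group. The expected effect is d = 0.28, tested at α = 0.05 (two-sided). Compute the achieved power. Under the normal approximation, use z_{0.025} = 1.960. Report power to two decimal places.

For two equal groups, power = Φ(d·√(n/2) − z_{α/2}).
d·√(n/2) = 0.28 × √(376/2) = 0.28 × 13.711 = 3.839.
z_β = 3.839 − 1.960 = 1.879.
Power = Φ(1.879) = 0.970.

power ≈ 0.97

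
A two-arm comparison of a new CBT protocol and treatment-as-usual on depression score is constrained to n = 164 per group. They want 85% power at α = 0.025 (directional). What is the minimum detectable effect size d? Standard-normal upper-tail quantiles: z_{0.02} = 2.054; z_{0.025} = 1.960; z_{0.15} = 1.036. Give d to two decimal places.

d_min ≈ 0.33

For two independent groups of n = 164 each: d_min = (z_{α} + z_β)·√(2/n).
z-sum = 1.960 + 1.036 = 2.996.
d_min = 2.996 × √(2/164) = 2.996 × 0.1104 = 0.331.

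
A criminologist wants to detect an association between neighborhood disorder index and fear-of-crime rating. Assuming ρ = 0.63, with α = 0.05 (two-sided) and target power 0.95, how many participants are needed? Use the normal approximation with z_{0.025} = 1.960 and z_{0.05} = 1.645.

Fisher's z: C = ½·ln((1+r)/(1−r)) = ½·ln(4.4054) = 0.7414.
n = ((z_{α/2} + z_β)/C)² + 3.
(1.960 + 1.645) / 0.7414 = 3.605 / 0.7414 = 4.862.
n = 4.862² + 3 = 23.64 + 3 = 26.6.
Round up.

n = 27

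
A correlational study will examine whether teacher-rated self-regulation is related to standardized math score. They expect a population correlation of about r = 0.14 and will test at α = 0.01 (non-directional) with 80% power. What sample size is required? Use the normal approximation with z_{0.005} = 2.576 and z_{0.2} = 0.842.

Fisher's z: C = ½·ln((1+r)/(1−r)) = ½·ln(1.3256) = 0.1409.
n = ((z_{α/2} + z_β)/C)² + 3.
(2.576 + 0.842) / 0.1409 = 3.418 / 0.1409 = 24.258.
n = 24.258² + 3 = 588.47 + 3 = 591.5.
Round up.

n = 592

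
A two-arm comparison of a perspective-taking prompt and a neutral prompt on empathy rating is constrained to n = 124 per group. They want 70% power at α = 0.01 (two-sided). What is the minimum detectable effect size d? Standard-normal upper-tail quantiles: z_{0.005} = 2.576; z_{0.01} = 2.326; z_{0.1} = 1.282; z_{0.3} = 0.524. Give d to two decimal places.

d_min ≈ 0.39

For two independent groups of n = 124 each: d_min = (z_{α/2} + z_β)·√(2/n).
z-sum = 2.576 + 0.524 = 3.100.
d_min = 3.100 × √(2/124) = 3.100 × 0.1270 = 0.394.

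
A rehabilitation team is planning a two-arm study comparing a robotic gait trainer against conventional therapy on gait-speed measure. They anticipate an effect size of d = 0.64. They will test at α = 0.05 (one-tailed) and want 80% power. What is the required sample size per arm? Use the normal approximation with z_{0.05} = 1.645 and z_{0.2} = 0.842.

n = 31 per group

For two independent groups with equal n: n = 2·((z_{α} + z_β) / d)².
z_{α} + z_β = 1.645 + 0.842 = 2.487.
n = 2 × (2.487 / 0.64)² = 2 × 3.886² = 2 × 15.10 = 30.2.
Round up to the next whole participant.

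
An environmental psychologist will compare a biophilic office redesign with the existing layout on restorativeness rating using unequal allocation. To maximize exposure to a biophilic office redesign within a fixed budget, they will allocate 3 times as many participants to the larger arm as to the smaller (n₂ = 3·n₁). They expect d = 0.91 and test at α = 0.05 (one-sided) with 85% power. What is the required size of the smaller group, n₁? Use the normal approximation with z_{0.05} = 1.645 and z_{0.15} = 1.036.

With allocation ratio k = n₂/n₁ = 3, Var(x̄₁−x̄₂) = σ²(1/n₁ + 1/(k·n₁)) = σ²·(k+1)/(k·n₁).
So n₁ = (1 + 1/k)·((z_{α} + z_β)/d)² = 1.333 × (2.681/0.91)².
n₁ = 1.333 × 8.68 = 11.6.
Round up: n₁ = 12, giving n₂ = 3 × 12 = 36.

n₁ = 12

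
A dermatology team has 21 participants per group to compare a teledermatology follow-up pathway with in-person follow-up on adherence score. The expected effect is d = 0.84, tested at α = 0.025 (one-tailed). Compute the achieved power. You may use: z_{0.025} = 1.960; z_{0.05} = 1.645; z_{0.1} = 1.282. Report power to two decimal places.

power ≈ 0.78

For two equal groups, power = Φ(d·√(n/2) − z_{α}).
d·√(n/2) = 0.84 × √(21/2) = 0.84 × 3.240 = 2.722.
z_β = 2.722 − 1.960 = 0.762.
Power = Φ(0.762) = 0.777.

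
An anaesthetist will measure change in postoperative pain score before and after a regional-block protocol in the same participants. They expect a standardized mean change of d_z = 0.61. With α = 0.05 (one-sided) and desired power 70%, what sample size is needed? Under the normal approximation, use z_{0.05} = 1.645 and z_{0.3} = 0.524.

For a paired (one-sample on differences) test: n = ((z_{α} + z_β) / d)².
z_{α} + z_β = 1.645 + 0.524 = 2.169.
n = (2.169 / 0.61)² = 3.556² = 12.64.
Round up.

n = 13 pairs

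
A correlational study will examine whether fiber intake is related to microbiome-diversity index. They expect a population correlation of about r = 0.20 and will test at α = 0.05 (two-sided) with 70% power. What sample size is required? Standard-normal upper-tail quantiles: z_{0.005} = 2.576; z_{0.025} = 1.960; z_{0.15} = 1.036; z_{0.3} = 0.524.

Fisher's z: C = ½·ln((1+r)/(1−r)) = ½·ln(1.5000) = 0.2027.
n = ((z_{α/2} + z_β)/C)² + 3.
(1.960 + 0.524) / 0.2027 = 2.484 / 0.2027 = 12.255.
n = 12.255² + 3 = 150.17 + 3 = 153.2.
Round up.

n = 154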